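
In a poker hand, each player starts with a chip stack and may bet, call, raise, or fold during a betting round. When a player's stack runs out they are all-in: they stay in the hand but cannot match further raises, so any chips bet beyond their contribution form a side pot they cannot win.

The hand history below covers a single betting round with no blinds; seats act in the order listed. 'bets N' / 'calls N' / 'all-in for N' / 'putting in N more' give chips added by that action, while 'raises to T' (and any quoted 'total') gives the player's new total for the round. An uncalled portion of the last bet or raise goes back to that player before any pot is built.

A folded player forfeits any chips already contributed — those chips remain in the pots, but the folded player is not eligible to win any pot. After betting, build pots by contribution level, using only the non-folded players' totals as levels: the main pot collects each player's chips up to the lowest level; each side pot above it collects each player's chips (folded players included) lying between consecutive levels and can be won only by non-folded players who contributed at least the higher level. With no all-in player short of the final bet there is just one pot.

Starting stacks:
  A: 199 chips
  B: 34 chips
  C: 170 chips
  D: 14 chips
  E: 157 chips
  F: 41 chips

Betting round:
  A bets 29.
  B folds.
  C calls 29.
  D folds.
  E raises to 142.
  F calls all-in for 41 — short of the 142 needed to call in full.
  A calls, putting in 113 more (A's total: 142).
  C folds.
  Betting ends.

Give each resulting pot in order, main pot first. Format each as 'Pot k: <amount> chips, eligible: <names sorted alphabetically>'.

Contributions: A=142, C=29, E=142, F=41
Folded: B, C, D
Pot levels (distinct totals of non-folded players): 41, 142
Layer 1-41: A 41 + C 29 + E 41 + F 41 = 152 chips; eligible A, E, F
Layer 42-142: 101 each from A, E = 101*2 = 202 chips; eligible A, E

Pot 1: 152 chips, eligible: A, E, F
Pot 2: 202 chips, eligible: A, E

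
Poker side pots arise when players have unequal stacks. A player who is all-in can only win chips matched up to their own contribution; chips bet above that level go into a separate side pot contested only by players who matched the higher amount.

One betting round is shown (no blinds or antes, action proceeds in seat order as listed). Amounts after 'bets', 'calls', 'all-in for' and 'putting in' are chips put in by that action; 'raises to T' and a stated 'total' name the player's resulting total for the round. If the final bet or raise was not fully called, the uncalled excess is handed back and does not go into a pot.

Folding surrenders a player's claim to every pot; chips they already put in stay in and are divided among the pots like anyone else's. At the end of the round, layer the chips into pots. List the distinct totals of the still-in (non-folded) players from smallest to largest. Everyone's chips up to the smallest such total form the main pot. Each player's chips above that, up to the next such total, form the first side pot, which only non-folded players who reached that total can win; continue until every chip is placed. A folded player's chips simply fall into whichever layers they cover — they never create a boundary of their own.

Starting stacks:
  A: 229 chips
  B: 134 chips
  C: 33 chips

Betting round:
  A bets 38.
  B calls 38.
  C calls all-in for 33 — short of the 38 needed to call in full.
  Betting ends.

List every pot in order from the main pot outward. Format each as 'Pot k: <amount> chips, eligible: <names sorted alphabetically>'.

Pot 1: 99 chips, eligible: A, B, C
Pot 2: 10 chips, eligible: A, B

Derivation:
Contributions: A=38, B=38, C=33
Pot levels (distinct totals of non-folded players): 33, 38
Layer 1-33: 33 each from A, B, C = 33*3 = 99 chips; eligible A, B, C
Layer 34-38: 5 each from A, B = 5*2 = 10 chips; eligible A, B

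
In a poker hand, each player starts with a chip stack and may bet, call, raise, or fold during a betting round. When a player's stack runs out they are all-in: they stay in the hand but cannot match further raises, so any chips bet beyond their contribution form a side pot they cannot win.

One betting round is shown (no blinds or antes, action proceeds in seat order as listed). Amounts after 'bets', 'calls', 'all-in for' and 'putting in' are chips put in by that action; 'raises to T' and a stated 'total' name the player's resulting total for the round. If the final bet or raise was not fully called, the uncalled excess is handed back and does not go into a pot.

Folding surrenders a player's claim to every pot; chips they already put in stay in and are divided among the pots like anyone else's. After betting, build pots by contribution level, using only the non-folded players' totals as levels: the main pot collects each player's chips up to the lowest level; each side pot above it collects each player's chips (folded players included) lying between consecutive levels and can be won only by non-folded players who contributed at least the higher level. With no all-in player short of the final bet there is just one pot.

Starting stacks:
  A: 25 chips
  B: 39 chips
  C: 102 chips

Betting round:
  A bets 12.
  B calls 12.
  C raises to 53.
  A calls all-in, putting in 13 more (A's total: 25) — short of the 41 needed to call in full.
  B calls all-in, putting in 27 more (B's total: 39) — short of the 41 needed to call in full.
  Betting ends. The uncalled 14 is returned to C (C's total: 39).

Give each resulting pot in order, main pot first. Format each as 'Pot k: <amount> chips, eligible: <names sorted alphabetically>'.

Pot 1: 75 chips, eligible: A, B, C
Pot 2: 28 chips, eligible: B, C

Derivation:
Contributions (after 14 returned to C): A=25, B=39, C=39
Pot levels (distinct totals of non-folded players): 25, 39
Layer 1-25: 25 each from A, B, C = 25*3 = 75 chips; eligible A, B, C
Layer 26-39: 14 each from B, C = 14*2 = 28 chips; eligible B, C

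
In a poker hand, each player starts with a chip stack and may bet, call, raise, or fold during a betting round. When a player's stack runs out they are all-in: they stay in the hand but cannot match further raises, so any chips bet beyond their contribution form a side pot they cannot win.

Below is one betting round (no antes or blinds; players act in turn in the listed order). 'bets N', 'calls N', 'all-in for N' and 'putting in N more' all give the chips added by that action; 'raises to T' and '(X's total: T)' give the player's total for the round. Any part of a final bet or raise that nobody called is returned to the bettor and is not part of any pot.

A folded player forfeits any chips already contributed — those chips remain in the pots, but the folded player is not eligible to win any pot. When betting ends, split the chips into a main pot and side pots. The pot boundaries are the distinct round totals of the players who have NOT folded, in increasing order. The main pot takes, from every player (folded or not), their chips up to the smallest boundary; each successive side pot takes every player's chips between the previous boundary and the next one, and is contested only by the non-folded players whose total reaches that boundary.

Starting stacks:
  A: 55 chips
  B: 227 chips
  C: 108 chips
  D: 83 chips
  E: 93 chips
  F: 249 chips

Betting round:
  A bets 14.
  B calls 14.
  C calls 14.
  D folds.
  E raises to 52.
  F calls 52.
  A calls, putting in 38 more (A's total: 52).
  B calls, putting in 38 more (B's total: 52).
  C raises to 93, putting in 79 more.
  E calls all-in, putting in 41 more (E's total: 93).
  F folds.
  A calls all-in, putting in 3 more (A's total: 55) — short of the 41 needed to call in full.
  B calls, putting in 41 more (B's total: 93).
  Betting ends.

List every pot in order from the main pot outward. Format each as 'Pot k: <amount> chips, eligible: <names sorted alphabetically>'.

Pot 1: 272 chips, eligible: A, B, C, E
Pot 2: 114 chips, eligible: B, C, E

Derivation:
Contributions: A=55, B=93, C=93, E=93, F=52
Folded: D, F
Pot levels (distinct totals of non-folded players): 55, 93
Layer 1-55: A 55 + B 55 + C 55 + E 55 + F 52 = 272 chips; eligible A, B, C, E
Layer 56-93: 38 each from B, C, E = 38*3 = 114 chips; eligible B, C, E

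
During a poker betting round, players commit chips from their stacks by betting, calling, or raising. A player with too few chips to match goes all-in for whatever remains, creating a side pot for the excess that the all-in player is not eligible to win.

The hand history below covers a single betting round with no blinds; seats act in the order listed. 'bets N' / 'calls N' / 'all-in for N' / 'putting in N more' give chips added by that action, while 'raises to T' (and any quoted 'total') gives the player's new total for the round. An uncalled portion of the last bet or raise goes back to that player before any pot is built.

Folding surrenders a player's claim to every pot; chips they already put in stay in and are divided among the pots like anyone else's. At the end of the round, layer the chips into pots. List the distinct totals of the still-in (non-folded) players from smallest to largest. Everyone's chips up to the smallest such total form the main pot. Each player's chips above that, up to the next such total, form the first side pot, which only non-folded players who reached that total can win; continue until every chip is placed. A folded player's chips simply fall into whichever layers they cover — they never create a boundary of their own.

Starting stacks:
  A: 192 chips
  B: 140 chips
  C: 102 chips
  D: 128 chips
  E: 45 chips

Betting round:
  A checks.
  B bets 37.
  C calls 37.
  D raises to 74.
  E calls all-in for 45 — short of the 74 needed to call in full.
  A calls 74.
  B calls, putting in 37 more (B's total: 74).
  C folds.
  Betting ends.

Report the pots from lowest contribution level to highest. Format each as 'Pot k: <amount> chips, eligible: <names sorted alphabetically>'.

Pot 1: 217 chips, eligible: A, B, D, E
Pot 2: 87 chips, eligible: A, B, D

Derivation:
Contributions: A=74, B=74, C=37, D=74, E=45
Folded: C
Pot levels (distinct totals of non-folded players): 45, 74
Layer 1-45: A 45 + B 45 + C 37 + D 45 + E 45 = 217 chips; eligible A, B, D, E
Layer 46-74: 29 each from A, B, D = 29*3 = 87 chips; eligible A, B, D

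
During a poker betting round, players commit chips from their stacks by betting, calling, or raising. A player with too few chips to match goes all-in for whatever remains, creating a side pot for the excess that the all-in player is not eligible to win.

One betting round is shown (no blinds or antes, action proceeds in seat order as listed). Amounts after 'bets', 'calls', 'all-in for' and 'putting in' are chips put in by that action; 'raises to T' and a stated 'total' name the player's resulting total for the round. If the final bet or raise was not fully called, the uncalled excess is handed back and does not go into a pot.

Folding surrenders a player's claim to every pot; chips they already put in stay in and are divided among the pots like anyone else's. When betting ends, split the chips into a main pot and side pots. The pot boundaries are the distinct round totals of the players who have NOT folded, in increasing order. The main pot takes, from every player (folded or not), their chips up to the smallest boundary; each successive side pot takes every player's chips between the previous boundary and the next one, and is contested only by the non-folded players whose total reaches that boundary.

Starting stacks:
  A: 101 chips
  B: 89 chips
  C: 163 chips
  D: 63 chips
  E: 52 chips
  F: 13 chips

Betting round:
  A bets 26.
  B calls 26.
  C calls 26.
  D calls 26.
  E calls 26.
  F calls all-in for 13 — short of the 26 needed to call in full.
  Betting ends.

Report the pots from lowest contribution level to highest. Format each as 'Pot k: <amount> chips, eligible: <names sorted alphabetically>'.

Contributions: A=26, B=26, C=26, D=26, E=26, F=13
Pot levels (distinct totals of non-folded players): 13, 26
Layer 1-13: 13 each from A, B, C, D, E, F = 13*6 = 78 chips; eligible A, B, C, D, E, F
Layer 14-26: 13 each from A, B, C, D, E = 13*5 = 65 chips; eligible A, B, C, D, E

Pot 1: 78 chips, eligible: A, B, C, D, E, F
Pot 2: 65 chips, eligible: A, B, C, D, E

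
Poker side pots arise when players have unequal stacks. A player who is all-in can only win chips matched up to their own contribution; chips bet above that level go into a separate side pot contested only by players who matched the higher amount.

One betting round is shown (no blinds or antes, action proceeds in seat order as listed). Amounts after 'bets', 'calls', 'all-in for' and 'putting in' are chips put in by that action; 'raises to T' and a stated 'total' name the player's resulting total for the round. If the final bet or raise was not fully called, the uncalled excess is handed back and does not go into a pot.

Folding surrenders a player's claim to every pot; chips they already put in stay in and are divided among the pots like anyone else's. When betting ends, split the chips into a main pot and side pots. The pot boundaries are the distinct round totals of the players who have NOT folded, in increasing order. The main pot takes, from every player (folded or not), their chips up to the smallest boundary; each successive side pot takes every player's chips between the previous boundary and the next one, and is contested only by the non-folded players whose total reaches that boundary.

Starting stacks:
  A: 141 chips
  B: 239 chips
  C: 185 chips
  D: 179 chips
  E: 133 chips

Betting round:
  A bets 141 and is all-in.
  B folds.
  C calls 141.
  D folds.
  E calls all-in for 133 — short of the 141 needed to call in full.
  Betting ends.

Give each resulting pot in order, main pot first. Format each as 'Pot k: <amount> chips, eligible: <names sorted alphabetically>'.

Contributions: A=141, C=141, E=133
Folded: B, D
Pot levels (distinct totals of non-folded players): 133, 141
Layer 1-133: 133 each from A, C, E = 133*3 = 399 chips; eligible A, C, E
Layer 134-141: 8 each from A, C = 8*2 = 16 chips; eligible A, C

Pot 1: 399 chips, eligible: A, C, E
Pot 2: 16 chips, eligible: A, C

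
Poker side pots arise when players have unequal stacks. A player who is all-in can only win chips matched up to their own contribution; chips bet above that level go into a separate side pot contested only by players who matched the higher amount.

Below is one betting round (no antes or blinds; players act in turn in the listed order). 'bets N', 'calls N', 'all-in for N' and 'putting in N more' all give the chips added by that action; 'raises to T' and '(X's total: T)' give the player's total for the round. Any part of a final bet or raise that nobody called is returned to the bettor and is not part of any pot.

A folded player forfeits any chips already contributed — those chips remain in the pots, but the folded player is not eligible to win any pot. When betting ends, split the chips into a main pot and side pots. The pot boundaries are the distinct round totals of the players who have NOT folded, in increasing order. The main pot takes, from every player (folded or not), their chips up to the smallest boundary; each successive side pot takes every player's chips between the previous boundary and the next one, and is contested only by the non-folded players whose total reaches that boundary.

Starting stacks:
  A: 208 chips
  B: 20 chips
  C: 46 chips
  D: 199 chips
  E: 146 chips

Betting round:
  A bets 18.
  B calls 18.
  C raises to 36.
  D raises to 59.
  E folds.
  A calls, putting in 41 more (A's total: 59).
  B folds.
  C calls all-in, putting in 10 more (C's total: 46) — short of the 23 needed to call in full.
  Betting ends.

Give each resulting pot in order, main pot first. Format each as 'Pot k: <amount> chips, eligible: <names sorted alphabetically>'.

Pot 1: 156 chips, eligible: A, C, D
Pot 2: 26 chips, eligible: A, D

Derivation:
Contributions: A=59, B=18, C=46, D=59
Folded: B, E
Pot levels (distinct totals of non-folded players): 46, 59
Layer 1-46: A 46 + B 18 + C 46 + D 46 = 156 chips; eligible A, C, D
Layer 47-59: 13 each from A, D = 13*2 = 26 chips; eligible A, D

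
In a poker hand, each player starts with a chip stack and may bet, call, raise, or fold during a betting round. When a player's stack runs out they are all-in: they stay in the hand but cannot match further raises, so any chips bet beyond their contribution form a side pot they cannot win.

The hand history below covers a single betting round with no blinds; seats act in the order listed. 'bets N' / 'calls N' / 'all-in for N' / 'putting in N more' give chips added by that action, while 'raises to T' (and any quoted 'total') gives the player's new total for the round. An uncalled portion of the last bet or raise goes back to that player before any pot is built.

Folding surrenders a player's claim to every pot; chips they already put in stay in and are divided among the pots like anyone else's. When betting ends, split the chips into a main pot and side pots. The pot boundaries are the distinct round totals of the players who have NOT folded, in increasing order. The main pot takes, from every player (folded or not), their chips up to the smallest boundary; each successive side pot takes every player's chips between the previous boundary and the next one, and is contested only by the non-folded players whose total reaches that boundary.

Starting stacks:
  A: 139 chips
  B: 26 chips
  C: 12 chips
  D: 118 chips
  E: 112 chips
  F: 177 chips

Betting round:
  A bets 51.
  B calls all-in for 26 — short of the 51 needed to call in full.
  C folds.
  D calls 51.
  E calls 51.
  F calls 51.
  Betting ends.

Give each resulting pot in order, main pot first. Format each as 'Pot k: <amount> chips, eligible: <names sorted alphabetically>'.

Pot 1: 130 chips, eligible: A, B, D, E, F
Pot 2: 100 chips, eligible: A, D, E, F

Derivation:
Contributions: A=51, B=26, D=51, E=51, F=51
Folded: C
Pot levels (distinct totals of non-folded players): 26, 51
Layer 1-26: 26 each from A, B, D, E, F = 26*5 = 130 chips; eligible A, B, D, E, F
Layer 27-51: 25 each from A, D, E, F = 25*4 = 100 chips; eligible A, D, E, F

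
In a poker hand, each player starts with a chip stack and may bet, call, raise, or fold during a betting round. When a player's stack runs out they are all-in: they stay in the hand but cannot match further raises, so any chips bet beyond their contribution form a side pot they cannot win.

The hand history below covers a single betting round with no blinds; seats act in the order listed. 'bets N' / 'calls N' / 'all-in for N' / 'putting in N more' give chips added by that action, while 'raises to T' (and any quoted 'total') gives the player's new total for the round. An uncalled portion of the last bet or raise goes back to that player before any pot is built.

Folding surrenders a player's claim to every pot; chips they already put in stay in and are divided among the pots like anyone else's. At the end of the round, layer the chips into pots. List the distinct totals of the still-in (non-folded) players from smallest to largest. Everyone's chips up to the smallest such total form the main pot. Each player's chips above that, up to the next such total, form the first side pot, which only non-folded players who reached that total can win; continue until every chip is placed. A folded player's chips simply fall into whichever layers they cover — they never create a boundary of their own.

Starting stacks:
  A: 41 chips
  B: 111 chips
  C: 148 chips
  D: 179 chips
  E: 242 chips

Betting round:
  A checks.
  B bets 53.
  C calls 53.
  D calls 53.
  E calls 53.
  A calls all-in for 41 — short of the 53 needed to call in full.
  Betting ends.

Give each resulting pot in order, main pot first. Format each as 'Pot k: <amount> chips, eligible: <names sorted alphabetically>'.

Pot 1: 205 chips, eligible: A, B, C, D, E
Pot 2: 48 chips, eligible: B, C, D, E

Derivation:
Contributions: A=41, B=53, C=53, D=53, E=53
Pot levels (distinct totals of non-folded players): 41, 53
Layer 1-41: 41 each from A, B, C, D, E = 41*5 = 205 chips; eligible A, B, C, D, E
Layer 42-53: 12 each from B, C, D, E = 12*4 = 48 chips; eligible B, C, D, E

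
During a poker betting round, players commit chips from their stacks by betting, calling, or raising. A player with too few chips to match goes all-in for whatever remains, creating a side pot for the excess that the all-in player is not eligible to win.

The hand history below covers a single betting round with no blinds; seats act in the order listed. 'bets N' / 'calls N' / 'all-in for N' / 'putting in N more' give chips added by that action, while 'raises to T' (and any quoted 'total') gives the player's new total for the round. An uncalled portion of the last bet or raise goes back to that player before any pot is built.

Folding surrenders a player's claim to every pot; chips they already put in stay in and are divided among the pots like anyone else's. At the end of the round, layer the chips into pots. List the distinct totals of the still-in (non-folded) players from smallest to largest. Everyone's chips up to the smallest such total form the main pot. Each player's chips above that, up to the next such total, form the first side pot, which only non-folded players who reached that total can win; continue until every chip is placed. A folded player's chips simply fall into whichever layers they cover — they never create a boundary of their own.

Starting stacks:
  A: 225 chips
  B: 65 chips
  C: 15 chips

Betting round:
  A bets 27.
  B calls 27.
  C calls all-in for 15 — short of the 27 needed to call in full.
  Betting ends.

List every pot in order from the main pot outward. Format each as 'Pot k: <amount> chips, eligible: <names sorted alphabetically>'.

Pot 1: 45 chips, eligible: A, B, C
Pot 2: 24 chips, eligible: A, B

Derivation:
Contributions: A=27, B=27, C=15
Pot levels (distinct totals of non-folded players): 15, 27
Layer 1-15: 15 each from A, B, C = 15*3 = 45 chips; eligible A, B, C
Layer 16-27: 12 each from A, B = 12*2 = 24 chips; eligible A, B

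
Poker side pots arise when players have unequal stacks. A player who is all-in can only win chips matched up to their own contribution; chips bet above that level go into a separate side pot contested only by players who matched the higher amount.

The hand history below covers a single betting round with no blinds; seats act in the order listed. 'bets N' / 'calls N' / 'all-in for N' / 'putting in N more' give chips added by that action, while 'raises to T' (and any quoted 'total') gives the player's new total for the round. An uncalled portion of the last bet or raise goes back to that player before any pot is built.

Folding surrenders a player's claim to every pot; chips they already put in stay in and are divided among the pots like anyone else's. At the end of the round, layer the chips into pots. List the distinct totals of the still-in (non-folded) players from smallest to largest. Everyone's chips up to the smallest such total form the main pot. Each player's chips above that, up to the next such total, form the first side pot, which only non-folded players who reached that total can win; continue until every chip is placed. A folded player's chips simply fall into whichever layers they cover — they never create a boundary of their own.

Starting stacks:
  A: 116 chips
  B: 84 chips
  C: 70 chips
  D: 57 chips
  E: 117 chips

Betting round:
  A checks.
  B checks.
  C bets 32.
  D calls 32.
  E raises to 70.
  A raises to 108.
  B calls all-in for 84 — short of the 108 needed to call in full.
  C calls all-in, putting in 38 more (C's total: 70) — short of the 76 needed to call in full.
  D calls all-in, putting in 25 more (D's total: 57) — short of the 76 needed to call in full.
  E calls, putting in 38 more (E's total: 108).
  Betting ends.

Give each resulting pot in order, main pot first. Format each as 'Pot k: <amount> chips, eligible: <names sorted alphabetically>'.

Contributions: A=108, B=84, C=70, D=57, E=108
Pot levels (distinct totals of non-folded players): 57, 70, 84, 108
Layer 1-57: 57 each from A, B, C, D, E = 57*5 = 285 chips; eligible A, B, C, D, E
Layer 58-70: 13 each from A, B, C, E = 13*4 = 52 chips; eligible A, B, C, E
Layer 71-84: 14 each from A, B, E = 14*3 = 42 chips; eligible A, B, E
Layer 85-108: 24 each from A, E = 24*2 = 48 chips; eligible A, E

Pot 1: 285 chips, eligible: A, B, C, D, E
Pot 2: 52 chips, eligible: A, B, C, E
Pot 3: 42 chips, eligible: A, B, E
Pot 4: 48 chips, eligible: A, E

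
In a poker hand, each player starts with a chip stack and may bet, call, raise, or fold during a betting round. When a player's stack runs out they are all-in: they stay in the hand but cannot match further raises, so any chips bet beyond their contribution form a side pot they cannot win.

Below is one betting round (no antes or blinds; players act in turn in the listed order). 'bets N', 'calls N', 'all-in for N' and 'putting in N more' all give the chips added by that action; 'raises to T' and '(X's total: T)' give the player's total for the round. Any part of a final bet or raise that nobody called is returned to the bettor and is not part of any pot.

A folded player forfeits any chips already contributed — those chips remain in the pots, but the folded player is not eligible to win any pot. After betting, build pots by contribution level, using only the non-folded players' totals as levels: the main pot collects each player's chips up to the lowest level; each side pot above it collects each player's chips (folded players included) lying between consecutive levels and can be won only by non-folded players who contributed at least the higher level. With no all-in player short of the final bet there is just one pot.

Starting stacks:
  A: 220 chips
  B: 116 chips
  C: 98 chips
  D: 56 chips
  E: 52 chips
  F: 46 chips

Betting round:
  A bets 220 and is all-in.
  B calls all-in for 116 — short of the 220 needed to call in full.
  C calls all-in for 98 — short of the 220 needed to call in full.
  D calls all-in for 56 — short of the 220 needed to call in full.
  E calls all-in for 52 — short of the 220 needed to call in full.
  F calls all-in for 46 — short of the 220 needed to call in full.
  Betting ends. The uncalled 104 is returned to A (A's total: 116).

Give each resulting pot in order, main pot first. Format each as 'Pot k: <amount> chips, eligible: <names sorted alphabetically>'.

Pot 1: 276 chips, eligible: A, B, C, D, E, F
Pot 2: 30 chips, eligible: A, B, C, D, E
Pot 3: 16 chips, eligible: A, B, C, D
Pot 4: 126 chips, eligible: A, B, C
Pot 5: 36 chips, eligible: A, B

Derivation:
Contributions (after 104 returned to A): A=116, B=116, C=98, D=56, E=52, F=46
Pot levels (distinct totals of non-folded players): 46, 52, 56, 98, 116
Layer 1-46: 46 each from A, B, C, D, E, F = 46*6 = 276 chips; eligible A, B, C, D, E, F
Layer 47-52: 6 each from A, B, C, D, E = 6*5 = 30 chips; eligible A, B, C, D, E
Layer 53-56: 4 each from A, B, C, D = 4*4 = 16 chips; eligible A, B, C, D
Layer 57-98: 42 each from A, B, C = 42*3 = 126 chips; eligible A, B, C
Layer 99-116: 18 each from A, B = 18*2 = 36 chips; eligible A, B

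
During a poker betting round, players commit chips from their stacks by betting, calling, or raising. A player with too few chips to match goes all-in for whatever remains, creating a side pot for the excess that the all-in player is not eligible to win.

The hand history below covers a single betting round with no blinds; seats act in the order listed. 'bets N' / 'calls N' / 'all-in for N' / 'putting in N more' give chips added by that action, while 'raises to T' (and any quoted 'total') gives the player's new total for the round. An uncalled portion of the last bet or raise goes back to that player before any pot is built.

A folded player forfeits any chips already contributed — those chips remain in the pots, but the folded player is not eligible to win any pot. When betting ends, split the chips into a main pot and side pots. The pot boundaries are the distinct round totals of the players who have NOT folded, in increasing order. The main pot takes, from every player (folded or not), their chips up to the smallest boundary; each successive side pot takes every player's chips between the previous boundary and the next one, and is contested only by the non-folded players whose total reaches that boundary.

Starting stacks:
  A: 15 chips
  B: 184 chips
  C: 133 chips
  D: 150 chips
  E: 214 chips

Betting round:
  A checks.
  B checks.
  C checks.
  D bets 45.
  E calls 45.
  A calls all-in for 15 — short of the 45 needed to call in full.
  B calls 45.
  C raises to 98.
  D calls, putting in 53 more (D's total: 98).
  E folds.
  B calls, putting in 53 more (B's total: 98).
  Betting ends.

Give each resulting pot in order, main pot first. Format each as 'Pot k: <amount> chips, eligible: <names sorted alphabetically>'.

Contributions: A=15, B=98, C=98, D=98, E=45
Folded: E
Pot levels (distinct totals of non-folded players): 15, 98
Layer 1-15: 15 each from A, B, C, D, E = 15*5 = 75 chips; eligible A, B, C, D
Layer 16-98: B 83 + C 83 + D 83 + E 30 = 279 chips; eligible B, C, D

Pot 1: 75 chips, eligible: A, B, C, D
Pot 2: 279 chips, eligible: B, C, D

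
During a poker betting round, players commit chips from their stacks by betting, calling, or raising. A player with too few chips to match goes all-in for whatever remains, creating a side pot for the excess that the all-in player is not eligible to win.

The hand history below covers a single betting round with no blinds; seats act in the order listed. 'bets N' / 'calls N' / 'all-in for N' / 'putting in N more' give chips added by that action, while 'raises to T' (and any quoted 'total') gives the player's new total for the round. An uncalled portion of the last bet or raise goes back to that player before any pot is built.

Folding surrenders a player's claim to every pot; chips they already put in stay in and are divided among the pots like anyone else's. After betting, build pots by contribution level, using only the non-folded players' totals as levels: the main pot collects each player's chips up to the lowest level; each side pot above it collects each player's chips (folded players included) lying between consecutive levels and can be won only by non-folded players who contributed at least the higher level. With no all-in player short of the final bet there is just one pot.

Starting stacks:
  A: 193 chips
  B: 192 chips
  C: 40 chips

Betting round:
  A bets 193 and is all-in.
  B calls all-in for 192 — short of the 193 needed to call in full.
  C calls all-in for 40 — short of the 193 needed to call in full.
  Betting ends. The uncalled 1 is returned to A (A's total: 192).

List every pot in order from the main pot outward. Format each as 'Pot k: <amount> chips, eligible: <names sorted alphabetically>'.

Pot 1: 120 chips, eligible: A, B, C
Pot 2: 304 chips, eligible: A, B

Derivation:
Contributions (after 1 returned to A): A=192, B=192, C=40
Pot levels (distinct totals of non-folded players): 40, 192
Layer 1-40: 40 each from A, B, C = 40*3 = 120 chips; eligible A, B, C
Layer 41-192: 152 each from A, B = 152*2 = 304 chips; eligible A, B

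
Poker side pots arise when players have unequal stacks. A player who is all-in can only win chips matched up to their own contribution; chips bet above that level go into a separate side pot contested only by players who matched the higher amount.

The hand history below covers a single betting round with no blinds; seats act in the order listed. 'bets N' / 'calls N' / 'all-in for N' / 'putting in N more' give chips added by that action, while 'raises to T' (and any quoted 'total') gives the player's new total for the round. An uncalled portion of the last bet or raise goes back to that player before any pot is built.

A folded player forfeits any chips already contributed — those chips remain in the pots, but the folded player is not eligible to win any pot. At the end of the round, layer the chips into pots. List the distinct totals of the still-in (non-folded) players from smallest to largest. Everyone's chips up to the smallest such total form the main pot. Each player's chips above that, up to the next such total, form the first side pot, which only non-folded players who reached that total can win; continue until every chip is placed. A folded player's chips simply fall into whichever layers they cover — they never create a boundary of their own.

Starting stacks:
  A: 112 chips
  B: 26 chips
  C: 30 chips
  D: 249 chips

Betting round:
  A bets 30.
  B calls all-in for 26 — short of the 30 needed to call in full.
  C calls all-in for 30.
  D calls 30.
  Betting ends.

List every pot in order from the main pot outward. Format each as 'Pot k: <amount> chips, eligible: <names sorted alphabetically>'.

Pot 1: 104 chips, eligible: A, B, C, D
Pot 2: 12 chips, eligible: A, C, D

Derivation:
Contributions: A=30, B=26, C=30, D=30
Pot levels (distinct totals of non-folded players): 26, 30
Layer 1-26: 26 each from A, B, C, D = 26*4 = 104 chips; eligible A, B, C, D
Layer 27-30: 4 each from A, C, D = 4*3 = 12 chips; eligible A, C, D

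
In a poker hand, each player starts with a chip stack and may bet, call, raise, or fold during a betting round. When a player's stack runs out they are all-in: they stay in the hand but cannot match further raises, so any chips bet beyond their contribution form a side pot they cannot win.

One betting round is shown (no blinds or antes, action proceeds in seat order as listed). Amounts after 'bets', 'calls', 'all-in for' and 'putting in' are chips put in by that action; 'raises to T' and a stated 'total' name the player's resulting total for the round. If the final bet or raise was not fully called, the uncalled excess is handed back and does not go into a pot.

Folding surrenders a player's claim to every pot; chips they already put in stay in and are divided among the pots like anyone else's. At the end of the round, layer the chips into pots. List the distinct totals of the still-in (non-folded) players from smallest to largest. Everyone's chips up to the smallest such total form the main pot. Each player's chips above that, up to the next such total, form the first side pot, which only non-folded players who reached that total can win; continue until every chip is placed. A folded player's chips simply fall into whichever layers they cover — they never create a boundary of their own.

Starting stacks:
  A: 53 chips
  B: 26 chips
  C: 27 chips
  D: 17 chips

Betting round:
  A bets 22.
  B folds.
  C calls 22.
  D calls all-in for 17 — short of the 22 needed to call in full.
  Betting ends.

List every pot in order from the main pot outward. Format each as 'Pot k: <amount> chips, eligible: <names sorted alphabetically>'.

Contributions: A=22, C=22, D=17
Folded: B
Pot levels (distinct totals of non-folded players): 17, 22
Layer 1-17: 17 each from A, C, D = 17*3 = 51 chips; eligible A, C, D
Layer 18-22: 5 each from A, C = 5*2 = 10 chips; eligible A, C

Pot 1: 51 chips, eligible: A, C, D
Pot 2: 10 chips, eligible: A, C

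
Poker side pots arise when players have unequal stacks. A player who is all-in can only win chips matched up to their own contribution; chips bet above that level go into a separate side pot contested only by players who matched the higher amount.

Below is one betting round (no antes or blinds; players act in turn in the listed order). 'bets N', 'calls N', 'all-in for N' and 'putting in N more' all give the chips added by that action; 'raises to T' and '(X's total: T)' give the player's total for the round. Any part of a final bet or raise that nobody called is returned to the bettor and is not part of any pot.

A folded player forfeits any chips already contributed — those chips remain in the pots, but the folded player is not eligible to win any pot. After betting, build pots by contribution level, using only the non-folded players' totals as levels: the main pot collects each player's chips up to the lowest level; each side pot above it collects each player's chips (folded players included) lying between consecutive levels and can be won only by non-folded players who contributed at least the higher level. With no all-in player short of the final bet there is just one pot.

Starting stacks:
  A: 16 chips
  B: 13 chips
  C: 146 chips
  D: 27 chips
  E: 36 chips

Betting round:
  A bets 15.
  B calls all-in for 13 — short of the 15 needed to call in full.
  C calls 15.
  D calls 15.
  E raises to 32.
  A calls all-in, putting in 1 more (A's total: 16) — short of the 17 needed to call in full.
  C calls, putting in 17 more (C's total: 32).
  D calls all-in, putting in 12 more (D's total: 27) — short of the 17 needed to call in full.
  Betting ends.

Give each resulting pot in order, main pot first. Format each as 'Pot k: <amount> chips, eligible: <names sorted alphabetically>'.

Contributions: A=16, B=13, C=32, D=27, E=32
Pot levels (distinct totals of non-folded players): 13, 16, 27, 32
Layer 1-13: 13 each from A, B, C, D, E = 13*5 = 65 chips; eligible A, B, C, D, E
Layer 14-16: 3 each from A, C, D, E = 3*4 = 12 chips; eligible A, C, D, E
Layer 17-27: 11 each from C, D, E = 11*3 = 33 chips; eligible C, D, E
Layer 28-32: 5 each from C, E = 5*2 = 10 chips; eligible C, E

Pot 1: 65 chips, eligible: A, B, C, D, E
Pot 2: 12 chips, eligible: A, C, D, E
Pot 3: 33 chips, eligible: C, D, E
Pot 4: 10 chips, eligible: C, E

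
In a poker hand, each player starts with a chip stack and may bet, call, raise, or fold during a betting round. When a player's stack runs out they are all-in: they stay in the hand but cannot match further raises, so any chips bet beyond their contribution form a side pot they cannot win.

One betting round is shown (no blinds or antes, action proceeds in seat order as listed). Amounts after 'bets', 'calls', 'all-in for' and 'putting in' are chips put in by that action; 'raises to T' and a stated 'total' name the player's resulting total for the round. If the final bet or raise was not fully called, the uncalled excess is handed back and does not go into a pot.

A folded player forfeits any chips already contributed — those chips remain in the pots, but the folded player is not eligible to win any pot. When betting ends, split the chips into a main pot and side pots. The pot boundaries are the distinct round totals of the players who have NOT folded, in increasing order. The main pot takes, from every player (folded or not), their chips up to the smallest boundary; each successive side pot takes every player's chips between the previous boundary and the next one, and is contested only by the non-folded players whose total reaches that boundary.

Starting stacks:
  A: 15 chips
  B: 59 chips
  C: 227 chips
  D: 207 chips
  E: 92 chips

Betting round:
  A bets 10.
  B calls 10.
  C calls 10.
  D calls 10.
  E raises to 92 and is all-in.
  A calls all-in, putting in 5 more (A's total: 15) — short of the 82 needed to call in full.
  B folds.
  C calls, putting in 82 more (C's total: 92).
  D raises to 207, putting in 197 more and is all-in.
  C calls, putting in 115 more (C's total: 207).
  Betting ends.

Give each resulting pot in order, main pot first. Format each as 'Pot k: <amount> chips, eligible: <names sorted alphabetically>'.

Contributions: A=15, B=10, C=207, D=207, E=92
Folded: B
Pot levels (distinct totals of non-folded players): 15, 92, 207
Layer 1-15: A 15 + B 10 + C 15 + D 15 + E 15 = 70 chips; eligible A, C, D, E
Layer 16-92: 77 each from C, D, E = 77*3 = 231 chips; eligible C, D, E
Layer 93-207: 115 each from C, D = 115*2 = 230 chips; eligible C, D

Pot 1: 70 chips, eligible: A, C, D, E
Pot 2: 231 chips, eligible: C, D, E
Pot 3: 230 chips, eligible: C, D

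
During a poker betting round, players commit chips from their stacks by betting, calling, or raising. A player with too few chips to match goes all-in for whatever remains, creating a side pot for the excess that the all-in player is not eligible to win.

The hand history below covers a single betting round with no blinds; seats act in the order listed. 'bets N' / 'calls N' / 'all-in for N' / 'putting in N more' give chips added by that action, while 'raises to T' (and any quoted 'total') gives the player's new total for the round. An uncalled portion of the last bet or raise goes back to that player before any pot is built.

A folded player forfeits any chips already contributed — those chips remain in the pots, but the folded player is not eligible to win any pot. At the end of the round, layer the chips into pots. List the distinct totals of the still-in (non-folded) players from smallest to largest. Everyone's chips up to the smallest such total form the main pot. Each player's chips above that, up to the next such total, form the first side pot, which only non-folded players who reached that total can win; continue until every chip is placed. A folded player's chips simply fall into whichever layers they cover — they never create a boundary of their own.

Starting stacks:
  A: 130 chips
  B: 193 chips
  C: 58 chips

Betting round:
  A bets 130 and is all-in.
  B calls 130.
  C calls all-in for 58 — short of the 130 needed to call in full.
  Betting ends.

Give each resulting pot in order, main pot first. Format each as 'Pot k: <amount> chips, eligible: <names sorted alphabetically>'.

Pot 1: 174 chips, eligible: A, B, C
Pot 2: 144 chips, eligible: A, B

Derivation:
Contributions: A=130, B=130, C=58
Pot levels (distinct totals of non-folded players): 58, 130
Layer 1-58: 58 each from A, B, C = 58*3 = 174 chips; eligible A, B, C
Layer 59-130: 72 each from A, B = 72*2 = 144 chips; eligible A, B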